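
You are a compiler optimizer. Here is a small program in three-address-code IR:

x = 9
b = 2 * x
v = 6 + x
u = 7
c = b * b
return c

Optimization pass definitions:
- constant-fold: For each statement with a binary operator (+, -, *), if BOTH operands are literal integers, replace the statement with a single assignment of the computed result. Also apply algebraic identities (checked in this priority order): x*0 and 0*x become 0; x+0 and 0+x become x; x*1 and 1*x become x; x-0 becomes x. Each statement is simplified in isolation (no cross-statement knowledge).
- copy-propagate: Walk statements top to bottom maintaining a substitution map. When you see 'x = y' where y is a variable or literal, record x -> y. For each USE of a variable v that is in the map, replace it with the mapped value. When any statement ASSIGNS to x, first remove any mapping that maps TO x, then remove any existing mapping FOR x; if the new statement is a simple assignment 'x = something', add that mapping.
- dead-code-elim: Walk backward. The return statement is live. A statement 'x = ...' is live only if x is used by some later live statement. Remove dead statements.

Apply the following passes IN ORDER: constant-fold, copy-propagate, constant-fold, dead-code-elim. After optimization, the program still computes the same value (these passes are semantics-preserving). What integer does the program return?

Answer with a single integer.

Answer: 324

Derivation:
Initial IR:
  x = 9
  b = 2 * x
  v = 6 + x
  u = 7
  c = b * b
  return c
After constant-fold (6 stmts):
  x = 9
  b = 2 * x
  v = 6 + x
  u = 7
  c = b * b
  return c
After copy-propagate (6 stmts):
  x = 9
  b = 2 * 9
  v = 6 + 9
  u = 7
  c = b * b
  return c
After constant-fold (6 stmts):
  x = 9
  b = 18
  v = 15
  u = 7
  c = b * b
  return c
After dead-code-elim (3 stmts):
  b = 18
  c = b * b
  return c
Evaluate:
  x = 9  =>  x = 9
  b = 2 * x  =>  b = 18
  v = 6 + x  =>  v = 15
  u = 7  =>  u = 7
  c = b * b  =>  c = 324
  return c = 324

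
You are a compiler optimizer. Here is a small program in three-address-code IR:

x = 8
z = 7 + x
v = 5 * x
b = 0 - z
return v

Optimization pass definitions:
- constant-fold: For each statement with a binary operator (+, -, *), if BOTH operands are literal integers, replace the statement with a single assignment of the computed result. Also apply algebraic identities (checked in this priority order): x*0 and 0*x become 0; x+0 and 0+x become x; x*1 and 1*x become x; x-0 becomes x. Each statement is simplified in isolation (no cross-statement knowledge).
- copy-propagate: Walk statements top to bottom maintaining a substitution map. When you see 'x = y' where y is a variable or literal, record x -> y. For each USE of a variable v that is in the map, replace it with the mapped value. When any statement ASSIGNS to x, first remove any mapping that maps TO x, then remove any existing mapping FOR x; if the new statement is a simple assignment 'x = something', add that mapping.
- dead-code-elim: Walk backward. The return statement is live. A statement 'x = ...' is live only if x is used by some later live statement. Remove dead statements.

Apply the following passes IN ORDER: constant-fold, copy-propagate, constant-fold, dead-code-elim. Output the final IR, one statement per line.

Initial IR:
  x = 8
  z = 7 + x
  v = 5 * x
  b = 0 - z
  return v
After constant-fold (5 stmts):
  x = 8
  z = 7 + x
  v = 5 * x
  b = 0 - z
  return v
After copy-propagate (5 stmts):
  x = 8
  z = 7 + 8
  v = 5 * 8
  b = 0 - z
  return v
After constant-fold (5 stmts):
  x = 8
  z = 15
  v = 40
  b = 0 - z
  return v
After dead-code-elim (2 stmts):
  v = 40
  return v

Answer: v = 40
return v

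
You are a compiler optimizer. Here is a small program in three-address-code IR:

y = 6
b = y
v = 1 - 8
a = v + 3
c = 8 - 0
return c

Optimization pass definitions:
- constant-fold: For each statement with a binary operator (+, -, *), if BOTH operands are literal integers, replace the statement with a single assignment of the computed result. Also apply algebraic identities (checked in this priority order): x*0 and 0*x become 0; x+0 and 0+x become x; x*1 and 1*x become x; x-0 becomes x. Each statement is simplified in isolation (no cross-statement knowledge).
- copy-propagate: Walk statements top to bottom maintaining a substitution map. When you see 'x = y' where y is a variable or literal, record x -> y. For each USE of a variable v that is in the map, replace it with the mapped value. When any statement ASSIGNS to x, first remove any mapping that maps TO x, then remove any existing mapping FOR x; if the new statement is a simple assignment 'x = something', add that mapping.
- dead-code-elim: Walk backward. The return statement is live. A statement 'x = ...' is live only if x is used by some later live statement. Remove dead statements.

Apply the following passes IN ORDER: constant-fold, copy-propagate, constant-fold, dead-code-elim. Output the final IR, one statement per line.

Initial IR:
  y = 6
  b = y
  v = 1 - 8
  a = v + 3
  c = 8 - 0
  return c
After constant-fold (6 stmts):
  y = 6
  b = y
  v = -7
  a = v + 3
  c = 8
  return c
After copy-propagate (6 stmts):
  y = 6
  b = 6
  v = -7
  a = -7 + 3
  c = 8
  return 8
After constant-fold (6 stmts):
  y = 6
  b = 6
  v = -7
  a = -4
  c = 8
  return 8
After dead-code-elim (1 stmts):
  return 8

Answer: return 8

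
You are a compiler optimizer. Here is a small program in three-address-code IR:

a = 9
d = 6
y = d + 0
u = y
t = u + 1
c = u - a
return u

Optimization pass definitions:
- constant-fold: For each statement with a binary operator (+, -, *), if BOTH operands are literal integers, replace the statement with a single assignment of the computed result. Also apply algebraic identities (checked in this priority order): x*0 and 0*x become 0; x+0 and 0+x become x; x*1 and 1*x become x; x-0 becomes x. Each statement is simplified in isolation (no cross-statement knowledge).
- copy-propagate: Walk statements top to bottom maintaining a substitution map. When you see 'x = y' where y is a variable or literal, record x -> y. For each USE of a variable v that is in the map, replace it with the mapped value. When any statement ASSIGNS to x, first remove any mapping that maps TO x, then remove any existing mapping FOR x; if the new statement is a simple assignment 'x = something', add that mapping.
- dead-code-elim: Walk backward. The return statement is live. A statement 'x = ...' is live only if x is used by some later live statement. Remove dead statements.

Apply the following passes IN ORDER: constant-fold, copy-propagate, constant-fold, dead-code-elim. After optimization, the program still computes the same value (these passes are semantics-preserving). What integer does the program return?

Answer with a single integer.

Initial IR:
  a = 9
  d = 6
  y = d + 0
  u = y
  t = u + 1
  c = u - a
  return u
After constant-fold (7 stmts):
  a = 9
  d = 6
  y = d
  u = y
  t = u + 1
  c = u - a
  return u
After copy-propagate (7 stmts):
  a = 9
  d = 6
  y = 6
  u = 6
  t = 6 + 1
  c = 6 - 9
  return 6
After constant-fold (7 stmts):
  a = 9
  d = 6
  y = 6
  u = 6
  t = 7
  c = -3
  return 6
After dead-code-elim (1 stmts):
  return 6
Evaluate:
  a = 9  =>  a = 9
  d = 6  =>  d = 6
  y = d + 0  =>  y = 6
  u = y  =>  u = 6
  t = u + 1  =>  t = 7
  c = u - a  =>  c = -3
  return u = 6

Answer: 6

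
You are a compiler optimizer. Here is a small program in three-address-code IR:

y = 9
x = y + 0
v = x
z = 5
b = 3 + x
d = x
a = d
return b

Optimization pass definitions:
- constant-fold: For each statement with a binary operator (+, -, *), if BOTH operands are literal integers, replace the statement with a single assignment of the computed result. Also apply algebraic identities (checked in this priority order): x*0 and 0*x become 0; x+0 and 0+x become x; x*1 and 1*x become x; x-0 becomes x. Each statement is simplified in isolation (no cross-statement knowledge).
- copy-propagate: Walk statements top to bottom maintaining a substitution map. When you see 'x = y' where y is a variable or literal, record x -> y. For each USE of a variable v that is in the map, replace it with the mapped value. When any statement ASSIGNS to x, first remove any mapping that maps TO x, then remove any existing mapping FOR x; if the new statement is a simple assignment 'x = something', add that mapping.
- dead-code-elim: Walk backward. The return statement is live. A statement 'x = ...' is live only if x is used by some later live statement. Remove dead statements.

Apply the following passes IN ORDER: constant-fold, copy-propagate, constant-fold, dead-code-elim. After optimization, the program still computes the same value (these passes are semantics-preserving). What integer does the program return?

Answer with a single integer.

Initial IR:
  y = 9
  x = y + 0
  v = x
  z = 5
  b = 3 + x
  d = x
  a = d
  return b
After constant-fold (8 stmts):
  y = 9
  x = y
  v = x
  z = 5
  b = 3 + x
  d = x
  a = d
  return b
After copy-propagate (8 stmts):
  y = 9
  x = 9
  v = 9
  z = 5
  b = 3 + 9
  d = 9
  a = 9
  return b
After constant-fold (8 stmts):
  y = 9
  x = 9
  v = 9
  z = 5
  b = 12
  d = 9
  a = 9
  return b
After dead-code-elim (2 stmts):
  b = 12
  return b
Evaluate:
  y = 9  =>  y = 9
  x = y + 0  =>  x = 9
  v = x  =>  v = 9
  z = 5  =>  z = 5
  b = 3 + x  =>  b = 12
  d = x  =>  d = 9
  a = d  =>  a = 9
  return b = 12

Answer: 12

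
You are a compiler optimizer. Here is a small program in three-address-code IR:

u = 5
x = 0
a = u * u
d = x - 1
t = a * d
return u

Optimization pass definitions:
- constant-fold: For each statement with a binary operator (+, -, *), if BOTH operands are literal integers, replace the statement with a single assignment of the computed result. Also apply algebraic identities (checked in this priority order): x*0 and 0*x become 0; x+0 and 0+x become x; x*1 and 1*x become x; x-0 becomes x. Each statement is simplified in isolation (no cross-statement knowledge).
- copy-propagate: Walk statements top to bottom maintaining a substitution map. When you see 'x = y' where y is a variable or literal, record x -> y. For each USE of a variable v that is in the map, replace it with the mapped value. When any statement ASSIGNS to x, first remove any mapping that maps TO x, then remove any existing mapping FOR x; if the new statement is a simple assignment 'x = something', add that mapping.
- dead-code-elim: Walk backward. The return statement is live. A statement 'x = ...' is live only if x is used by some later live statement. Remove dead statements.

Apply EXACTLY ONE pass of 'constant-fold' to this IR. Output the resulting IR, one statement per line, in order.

Applying constant-fold statement-by-statement:
  [1] u = 5  (unchanged)
  [2] x = 0  (unchanged)
  [3] a = u * u  (unchanged)
  [4] d = x - 1  (unchanged)
  [5] t = a * d  (unchanged)
  [6] return u  (unchanged)
Result (6 stmts):
  u = 5
  x = 0
  a = u * u
  d = x - 1
  t = a * d
  return u

Answer: u = 5
x = 0
a = u * u
d = x - 1
t = a * d
return u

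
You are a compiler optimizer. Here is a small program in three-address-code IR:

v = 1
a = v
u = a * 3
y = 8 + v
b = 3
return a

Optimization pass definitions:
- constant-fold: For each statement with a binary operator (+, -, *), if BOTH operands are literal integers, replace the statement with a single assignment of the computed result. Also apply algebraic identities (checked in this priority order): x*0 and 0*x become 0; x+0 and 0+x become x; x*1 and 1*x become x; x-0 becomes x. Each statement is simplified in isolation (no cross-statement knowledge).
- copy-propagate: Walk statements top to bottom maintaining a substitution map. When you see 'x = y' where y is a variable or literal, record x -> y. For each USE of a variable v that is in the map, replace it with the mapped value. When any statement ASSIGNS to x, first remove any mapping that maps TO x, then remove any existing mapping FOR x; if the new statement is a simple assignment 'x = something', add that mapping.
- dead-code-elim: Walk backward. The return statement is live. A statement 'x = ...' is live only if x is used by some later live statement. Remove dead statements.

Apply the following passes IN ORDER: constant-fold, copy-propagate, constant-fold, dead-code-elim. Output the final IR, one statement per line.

Answer: return 1

Derivation:
Initial IR:
  v = 1
  a = v
  u = a * 3
  y = 8 + v
  b = 3
  return a
After constant-fold (6 stmts):
  v = 1
  a = v
  u = a * 3
  y = 8 + v
  b = 3
  return a
After copy-propagate (6 stmts):
  v = 1
  a = 1
  u = 1 * 3
  y = 8 + 1
  b = 3
  return 1
After constant-fold (6 stmts):
  v = 1
  a = 1
  u = 3
  y = 9
  b = 3
  return 1
After dead-code-elim (1 stmts):
  return 1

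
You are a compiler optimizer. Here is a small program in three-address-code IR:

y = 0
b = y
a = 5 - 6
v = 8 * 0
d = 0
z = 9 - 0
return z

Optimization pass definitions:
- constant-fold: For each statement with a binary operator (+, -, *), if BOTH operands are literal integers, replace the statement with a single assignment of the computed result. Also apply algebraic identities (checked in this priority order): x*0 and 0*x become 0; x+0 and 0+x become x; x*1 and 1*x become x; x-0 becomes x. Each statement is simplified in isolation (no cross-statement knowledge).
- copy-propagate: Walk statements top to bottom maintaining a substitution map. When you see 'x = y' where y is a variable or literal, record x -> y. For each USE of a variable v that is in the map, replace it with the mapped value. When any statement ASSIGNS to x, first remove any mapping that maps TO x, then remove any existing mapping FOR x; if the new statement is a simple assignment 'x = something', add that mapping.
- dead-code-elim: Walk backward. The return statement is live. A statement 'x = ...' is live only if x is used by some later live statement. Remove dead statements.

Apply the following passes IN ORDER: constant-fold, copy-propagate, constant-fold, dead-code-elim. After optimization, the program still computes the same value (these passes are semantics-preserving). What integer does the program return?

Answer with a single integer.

Initial IR:
  y = 0
  b = y
  a = 5 - 6
  v = 8 * 0
  d = 0
  z = 9 - 0
  return z
After constant-fold (7 stmts):
  y = 0
  b = y
  a = -1
  v = 0
  d = 0
  z = 9
  return z
After copy-propagate (7 stmts):
  y = 0
  b = 0
  a = -1
  v = 0
  d = 0
  z = 9
  return 9
After constant-fold (7 stmts):
  y = 0
  b = 0
  a = -1
  v = 0
  d = 0
  z = 9
  return 9
After dead-code-elim (1 stmts):
  return 9
Evaluate:
  y = 0  =>  y = 0
  b = y  =>  b = 0
  a = 5 - 6  =>  a = -1
  v = 8 * 0  =>  v = 0
  d = 0  =>  d = 0
  z = 9 - 0  =>  z = 9
  return z = 9

Answer: 9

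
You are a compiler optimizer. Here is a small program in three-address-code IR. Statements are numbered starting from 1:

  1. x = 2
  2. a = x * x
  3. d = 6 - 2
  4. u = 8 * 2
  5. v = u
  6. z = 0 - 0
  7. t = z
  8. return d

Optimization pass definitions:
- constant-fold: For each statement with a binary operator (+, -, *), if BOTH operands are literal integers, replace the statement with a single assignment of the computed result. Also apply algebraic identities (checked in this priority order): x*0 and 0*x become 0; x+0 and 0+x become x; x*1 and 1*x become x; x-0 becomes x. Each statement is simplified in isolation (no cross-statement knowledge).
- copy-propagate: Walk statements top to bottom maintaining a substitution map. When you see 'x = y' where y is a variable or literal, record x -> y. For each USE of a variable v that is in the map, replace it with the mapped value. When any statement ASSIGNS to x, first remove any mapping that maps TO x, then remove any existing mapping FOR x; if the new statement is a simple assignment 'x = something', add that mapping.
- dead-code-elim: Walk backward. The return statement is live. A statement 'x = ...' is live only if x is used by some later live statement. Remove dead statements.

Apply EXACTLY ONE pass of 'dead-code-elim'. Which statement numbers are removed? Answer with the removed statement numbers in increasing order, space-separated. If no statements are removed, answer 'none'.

Answer: 1 2 4 5 6 7

Derivation:
Backward liveness scan:
Stmt 1 'x = 2': DEAD (x not in live set [])
Stmt 2 'a = x * x': DEAD (a not in live set [])
Stmt 3 'd = 6 - 2': KEEP (d is live); live-in = []
Stmt 4 'u = 8 * 2': DEAD (u not in live set ['d'])
Stmt 5 'v = u': DEAD (v not in live set ['d'])
Stmt 6 'z = 0 - 0': DEAD (z not in live set ['d'])
Stmt 7 't = z': DEAD (t not in live set ['d'])
Stmt 8 'return d': KEEP (return); live-in = ['d']
Removed statement numbers: [1, 2, 4, 5, 6, 7]
Surviving IR:
  d = 6 - 2
  return d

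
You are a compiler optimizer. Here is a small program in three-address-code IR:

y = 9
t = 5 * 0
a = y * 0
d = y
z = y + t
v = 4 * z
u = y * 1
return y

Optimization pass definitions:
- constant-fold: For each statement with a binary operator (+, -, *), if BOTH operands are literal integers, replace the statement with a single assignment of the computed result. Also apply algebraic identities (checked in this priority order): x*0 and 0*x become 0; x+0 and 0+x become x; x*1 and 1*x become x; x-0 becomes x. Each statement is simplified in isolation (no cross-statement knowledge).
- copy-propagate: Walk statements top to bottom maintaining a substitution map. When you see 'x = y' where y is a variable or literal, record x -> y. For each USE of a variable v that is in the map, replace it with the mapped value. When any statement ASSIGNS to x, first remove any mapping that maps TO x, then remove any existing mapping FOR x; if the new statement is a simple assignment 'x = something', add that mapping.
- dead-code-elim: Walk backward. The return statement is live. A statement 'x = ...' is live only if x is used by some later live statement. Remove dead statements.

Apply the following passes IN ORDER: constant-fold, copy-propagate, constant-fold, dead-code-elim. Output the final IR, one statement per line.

Initial IR:
  y = 9
  t = 5 * 0
  a = y * 0
  d = y
  z = y + t
  v = 4 * z
  u = y * 1
  return y
After constant-fold (8 stmts):
  y = 9
  t = 0
  a = 0
  d = y
  z = y + t
  v = 4 * z
  u = y
  return y
After copy-propagate (8 stmts):
  y = 9
  t = 0
  a = 0
  d = 9
  z = 9 + 0
  v = 4 * z
  u = 9
  return 9
After constant-fold (8 stmts):
  y = 9
  t = 0
  a = 0
  d = 9
  z = 9
  v = 4 * z
  u = 9
  return 9
After dead-code-elim (1 stmts):
  return 9

Answer: return 9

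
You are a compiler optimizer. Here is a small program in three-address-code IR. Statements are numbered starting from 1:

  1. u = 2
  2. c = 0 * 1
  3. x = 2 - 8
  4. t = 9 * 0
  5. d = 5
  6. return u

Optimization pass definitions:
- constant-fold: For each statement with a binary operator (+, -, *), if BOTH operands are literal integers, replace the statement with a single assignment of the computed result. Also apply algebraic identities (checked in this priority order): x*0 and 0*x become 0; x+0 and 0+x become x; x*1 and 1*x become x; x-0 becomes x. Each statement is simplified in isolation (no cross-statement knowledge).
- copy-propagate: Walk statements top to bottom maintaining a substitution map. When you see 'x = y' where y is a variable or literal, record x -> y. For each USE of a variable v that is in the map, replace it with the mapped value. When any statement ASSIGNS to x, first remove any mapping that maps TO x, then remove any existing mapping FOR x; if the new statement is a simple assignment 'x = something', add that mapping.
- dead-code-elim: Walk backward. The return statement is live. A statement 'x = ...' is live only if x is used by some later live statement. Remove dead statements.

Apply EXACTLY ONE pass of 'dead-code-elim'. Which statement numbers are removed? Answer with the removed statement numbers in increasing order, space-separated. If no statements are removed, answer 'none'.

Answer: 2 3 4 5

Derivation:
Backward liveness scan:
Stmt 1 'u = 2': KEEP (u is live); live-in = []
Stmt 2 'c = 0 * 1': DEAD (c not in live set ['u'])
Stmt 3 'x = 2 - 8': DEAD (x not in live set ['u'])
Stmt 4 't = 9 * 0': DEAD (t not in live set ['u'])
Stmt 5 'd = 5': DEAD (d not in live set ['u'])
Stmt 6 'return u': KEEP (return); live-in = ['u']
Removed statement numbers: [2, 3, 4, 5]
Surviving IR:
  u = 2
  return u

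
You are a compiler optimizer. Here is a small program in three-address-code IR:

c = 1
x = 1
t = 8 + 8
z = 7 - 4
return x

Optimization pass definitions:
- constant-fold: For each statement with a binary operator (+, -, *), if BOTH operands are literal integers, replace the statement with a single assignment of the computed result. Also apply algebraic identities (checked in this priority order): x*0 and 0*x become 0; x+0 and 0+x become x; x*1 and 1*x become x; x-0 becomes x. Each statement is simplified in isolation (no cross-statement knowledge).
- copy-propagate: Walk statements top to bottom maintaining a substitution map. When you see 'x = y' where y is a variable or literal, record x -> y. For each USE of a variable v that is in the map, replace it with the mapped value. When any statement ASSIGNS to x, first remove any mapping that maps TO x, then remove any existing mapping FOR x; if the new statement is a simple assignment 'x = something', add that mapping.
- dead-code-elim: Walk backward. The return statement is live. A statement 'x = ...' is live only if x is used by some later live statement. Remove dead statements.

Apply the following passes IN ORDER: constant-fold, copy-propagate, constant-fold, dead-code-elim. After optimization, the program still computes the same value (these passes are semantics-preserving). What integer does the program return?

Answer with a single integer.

Answer: 1

Derivation:
Initial IR:
  c = 1
  x = 1
  t = 8 + 8
  z = 7 - 4
  return x
After constant-fold (5 stmts):
  c = 1
  x = 1
  t = 16
  z = 3
  return x
After copy-propagate (5 stmts):
  c = 1
  x = 1
  t = 16
  z = 3
  return 1
After constant-fold (5 stmts):
  c = 1
  x = 1
  t = 16
  z = 3
  return 1
After dead-code-elim (1 stmts):
  return 1
Evaluate:
  c = 1  =>  c = 1
  x = 1  =>  x = 1
  t = 8 + 8  =>  t = 16
  z = 7 - 4  =>  z = 3
  return x = 1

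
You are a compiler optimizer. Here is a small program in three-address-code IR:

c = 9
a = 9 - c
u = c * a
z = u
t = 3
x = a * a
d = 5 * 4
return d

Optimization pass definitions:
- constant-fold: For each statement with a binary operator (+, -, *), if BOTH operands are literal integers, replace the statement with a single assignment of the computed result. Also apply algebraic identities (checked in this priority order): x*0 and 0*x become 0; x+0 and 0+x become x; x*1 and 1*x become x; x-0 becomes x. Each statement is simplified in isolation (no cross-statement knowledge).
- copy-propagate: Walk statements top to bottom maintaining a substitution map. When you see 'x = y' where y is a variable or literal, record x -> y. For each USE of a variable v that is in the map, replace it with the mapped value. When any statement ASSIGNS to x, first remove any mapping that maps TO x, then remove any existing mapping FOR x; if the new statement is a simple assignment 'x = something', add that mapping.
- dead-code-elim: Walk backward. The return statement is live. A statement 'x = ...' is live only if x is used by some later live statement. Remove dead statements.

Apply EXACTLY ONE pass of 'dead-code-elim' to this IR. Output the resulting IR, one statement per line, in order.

Applying dead-code-elim statement-by-statement:
  [8] return d  -> KEEP (return); live=['d']
  [7] d = 5 * 4  -> KEEP; live=[]
  [6] x = a * a  -> DEAD (x not live)
  [5] t = 3  -> DEAD (t not live)
  [4] z = u  -> DEAD (z not live)
  [3] u = c * a  -> DEAD (u not live)
  [2] a = 9 - c  -> DEAD (a not live)
  [1] c = 9  -> DEAD (c not live)
Result (2 stmts):
  d = 5 * 4
  return d

Answer: d = 5 * 4
return d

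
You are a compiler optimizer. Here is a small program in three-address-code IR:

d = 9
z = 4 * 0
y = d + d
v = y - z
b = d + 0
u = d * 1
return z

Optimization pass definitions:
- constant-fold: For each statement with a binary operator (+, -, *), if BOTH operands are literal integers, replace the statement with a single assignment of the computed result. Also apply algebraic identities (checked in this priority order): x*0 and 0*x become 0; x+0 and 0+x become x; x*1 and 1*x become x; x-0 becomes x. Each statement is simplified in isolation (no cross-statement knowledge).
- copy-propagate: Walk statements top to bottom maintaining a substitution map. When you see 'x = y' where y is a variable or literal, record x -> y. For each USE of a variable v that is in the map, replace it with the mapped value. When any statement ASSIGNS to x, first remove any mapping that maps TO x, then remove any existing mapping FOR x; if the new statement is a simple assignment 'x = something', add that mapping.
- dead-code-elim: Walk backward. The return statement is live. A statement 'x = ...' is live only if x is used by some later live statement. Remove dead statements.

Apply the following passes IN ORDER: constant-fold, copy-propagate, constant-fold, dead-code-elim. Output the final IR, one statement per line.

Initial IR:
  d = 9
  z = 4 * 0
  y = d + d
  v = y - z
  b = d + 0
  u = d * 1
  return z
After constant-fold (7 stmts):
  d = 9
  z = 0
  y = d + d
  v = y - z
  b = d
  u = d
  return z
After copy-propagate (7 stmts):
  d = 9
  z = 0
  y = 9 + 9
  v = y - 0
  b = 9
  u = 9
  return 0
After constant-fold (7 stmts):
  d = 9
  z = 0
  y = 18
  v = y
  b = 9
  u = 9
  return 0
After dead-code-elim (1 stmts):
  return 0

Answer: return 0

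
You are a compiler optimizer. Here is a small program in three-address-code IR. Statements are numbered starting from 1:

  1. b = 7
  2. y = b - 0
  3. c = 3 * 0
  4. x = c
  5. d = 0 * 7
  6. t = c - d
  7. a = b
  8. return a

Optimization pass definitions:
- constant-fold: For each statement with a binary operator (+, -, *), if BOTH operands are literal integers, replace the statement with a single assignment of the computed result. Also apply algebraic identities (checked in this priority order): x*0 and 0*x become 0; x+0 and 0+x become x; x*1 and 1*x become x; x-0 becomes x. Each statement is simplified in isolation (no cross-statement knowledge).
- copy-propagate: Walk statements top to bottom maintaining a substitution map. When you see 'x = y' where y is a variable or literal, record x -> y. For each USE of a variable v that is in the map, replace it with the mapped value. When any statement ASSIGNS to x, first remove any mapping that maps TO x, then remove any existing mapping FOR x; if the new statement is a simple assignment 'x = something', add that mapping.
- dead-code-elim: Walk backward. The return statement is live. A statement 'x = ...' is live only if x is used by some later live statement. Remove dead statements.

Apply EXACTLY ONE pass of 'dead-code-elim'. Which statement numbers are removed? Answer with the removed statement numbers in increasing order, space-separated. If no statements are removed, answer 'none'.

Backward liveness scan:
Stmt 1 'b = 7': KEEP (b is live); live-in = []
Stmt 2 'y = b - 0': DEAD (y not in live set ['b'])
Stmt 3 'c = 3 * 0': DEAD (c not in live set ['b'])
Stmt 4 'x = c': DEAD (x not in live set ['b'])
Stmt 5 'd = 0 * 7': DEAD (d not in live set ['b'])
Stmt 6 't = c - d': DEAD (t not in live set ['b'])
Stmt 7 'a = b': KEEP (a is live); live-in = ['b']
Stmt 8 'return a': KEEP (return); live-in = ['a']
Removed statement numbers: [2, 3, 4, 5, 6]
Surviving IR:
  b = 7
  a = b
  return a

Answer: 2 3 4 5 6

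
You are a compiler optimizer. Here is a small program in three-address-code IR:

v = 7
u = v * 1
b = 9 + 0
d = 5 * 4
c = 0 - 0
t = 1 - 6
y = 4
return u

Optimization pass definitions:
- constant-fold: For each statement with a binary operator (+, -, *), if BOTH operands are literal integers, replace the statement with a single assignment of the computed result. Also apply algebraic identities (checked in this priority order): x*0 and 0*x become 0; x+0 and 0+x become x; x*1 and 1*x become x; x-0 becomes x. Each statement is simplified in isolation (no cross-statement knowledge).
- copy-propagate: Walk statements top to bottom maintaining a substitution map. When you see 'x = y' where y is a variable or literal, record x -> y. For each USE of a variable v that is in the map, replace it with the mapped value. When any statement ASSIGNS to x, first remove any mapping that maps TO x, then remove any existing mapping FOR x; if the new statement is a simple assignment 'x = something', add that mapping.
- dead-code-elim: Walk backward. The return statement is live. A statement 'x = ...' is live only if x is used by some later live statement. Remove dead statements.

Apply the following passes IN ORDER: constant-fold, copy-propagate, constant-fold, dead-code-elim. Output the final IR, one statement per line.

Answer: return 7

Derivation:
Initial IR:
  v = 7
  u = v * 1
  b = 9 + 0
  d = 5 * 4
  c = 0 - 0
  t = 1 - 6
  y = 4
  return u
After constant-fold (8 stmts):
  v = 7
  u = v
  b = 9
  d = 20
  c = 0
  t = -5
  y = 4
  return u
After copy-propagate (8 stmts):
  v = 7
  u = 7
  b = 9
  d = 20
  c = 0
  t = -5
  y = 4
  return 7
After constant-fold (8 stmts):
  v = 7
  u = 7
  b = 9
  d = 20
  c = 0
  t = -5
  y = 4
  return 7
After dead-code-elim (1 stmts):
  return 7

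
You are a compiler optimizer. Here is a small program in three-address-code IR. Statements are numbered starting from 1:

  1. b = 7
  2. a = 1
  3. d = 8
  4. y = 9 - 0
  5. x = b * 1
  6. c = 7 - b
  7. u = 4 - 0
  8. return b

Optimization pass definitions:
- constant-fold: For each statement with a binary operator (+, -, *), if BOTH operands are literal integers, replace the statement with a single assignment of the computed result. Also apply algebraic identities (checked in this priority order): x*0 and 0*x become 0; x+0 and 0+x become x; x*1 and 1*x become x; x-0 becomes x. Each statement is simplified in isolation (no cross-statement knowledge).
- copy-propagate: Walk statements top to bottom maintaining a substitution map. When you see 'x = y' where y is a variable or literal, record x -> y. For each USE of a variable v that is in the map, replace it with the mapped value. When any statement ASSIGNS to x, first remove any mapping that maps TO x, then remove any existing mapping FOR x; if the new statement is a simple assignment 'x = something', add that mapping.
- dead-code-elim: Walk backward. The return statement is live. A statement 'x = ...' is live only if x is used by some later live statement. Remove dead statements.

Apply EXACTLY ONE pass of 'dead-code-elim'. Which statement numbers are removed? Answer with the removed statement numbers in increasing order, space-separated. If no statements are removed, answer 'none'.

Answer: 2 3 4 5 6 7

Derivation:
Backward liveness scan:
Stmt 1 'b = 7': KEEP (b is live); live-in = []
Stmt 2 'a = 1': DEAD (a not in live set ['b'])
Stmt 3 'd = 8': DEAD (d not in live set ['b'])
Stmt 4 'y = 9 - 0': DEAD (y not in live set ['b'])
Stmt 5 'x = b * 1': DEAD (x not in live set ['b'])
Stmt 6 'c = 7 - b': DEAD (c not in live set ['b'])
Stmt 7 'u = 4 - 0': DEAD (u not in live set ['b'])
Stmt 8 'return b': KEEP (return); live-in = ['b']
Removed statement numbers: [2, 3, 4, 5, 6, 7]
Surviving IR:
  b = 7
  return b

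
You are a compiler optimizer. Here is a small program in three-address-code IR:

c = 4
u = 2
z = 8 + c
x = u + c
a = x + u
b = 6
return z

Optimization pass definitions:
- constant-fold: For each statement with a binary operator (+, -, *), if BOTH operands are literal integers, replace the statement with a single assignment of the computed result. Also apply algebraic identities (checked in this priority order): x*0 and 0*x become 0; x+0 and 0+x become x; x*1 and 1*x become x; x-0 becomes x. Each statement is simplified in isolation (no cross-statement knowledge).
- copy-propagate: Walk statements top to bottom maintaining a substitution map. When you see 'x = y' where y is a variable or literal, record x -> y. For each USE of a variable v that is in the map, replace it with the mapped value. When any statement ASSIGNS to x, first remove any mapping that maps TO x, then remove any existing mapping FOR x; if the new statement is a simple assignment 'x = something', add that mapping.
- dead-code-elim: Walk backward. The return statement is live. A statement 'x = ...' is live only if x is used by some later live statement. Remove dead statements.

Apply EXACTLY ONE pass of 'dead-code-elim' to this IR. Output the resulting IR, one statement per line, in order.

Answer: c = 4
z = 8 + c
return z

Derivation:
Applying dead-code-elim statement-by-statement:
  [7] return z  -> KEEP (return); live=['z']
  [6] b = 6  -> DEAD (b not live)
  [5] a = x + u  -> DEAD (a not live)
  [4] x = u + c  -> DEAD (x not live)
  [3] z = 8 + c  -> KEEP; live=['c']
  [2] u = 2  -> DEAD (u not live)
  [1] c = 4  -> KEEP; live=[]
Result (3 stmts):
  c = 4
  z = 8 + c
  return z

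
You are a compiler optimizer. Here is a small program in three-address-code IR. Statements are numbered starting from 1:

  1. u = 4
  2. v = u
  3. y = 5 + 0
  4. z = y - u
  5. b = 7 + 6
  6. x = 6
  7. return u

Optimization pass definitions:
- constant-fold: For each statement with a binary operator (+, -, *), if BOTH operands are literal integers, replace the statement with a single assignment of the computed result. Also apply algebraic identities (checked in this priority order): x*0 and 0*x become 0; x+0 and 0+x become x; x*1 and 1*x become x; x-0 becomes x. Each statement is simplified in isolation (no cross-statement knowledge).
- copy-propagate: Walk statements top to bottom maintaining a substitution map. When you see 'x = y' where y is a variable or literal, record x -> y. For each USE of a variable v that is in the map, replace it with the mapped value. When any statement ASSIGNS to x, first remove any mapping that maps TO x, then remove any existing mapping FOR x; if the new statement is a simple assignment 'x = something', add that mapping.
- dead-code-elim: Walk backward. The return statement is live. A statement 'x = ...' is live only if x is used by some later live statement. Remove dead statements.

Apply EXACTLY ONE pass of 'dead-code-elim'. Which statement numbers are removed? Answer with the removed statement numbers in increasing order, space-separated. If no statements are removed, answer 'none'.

Backward liveness scan:
Stmt 1 'u = 4': KEEP (u is live); live-in = []
Stmt 2 'v = u': DEAD (v not in live set ['u'])
Stmt 3 'y = 5 + 0': DEAD (y not in live set ['u'])
Stmt 4 'z = y - u': DEAD (z not in live set ['u'])
Stmt 5 'b = 7 + 6': DEAD (b not in live set ['u'])
Stmt 6 'x = 6': DEAD (x not in live set ['u'])
Stmt 7 'return u': KEEP (return); live-in = ['u']
Removed statement numbers: [2, 3, 4, 5, 6]
Surviving IR:
  u = 4
  return u

Answer: 2 3 4 5 6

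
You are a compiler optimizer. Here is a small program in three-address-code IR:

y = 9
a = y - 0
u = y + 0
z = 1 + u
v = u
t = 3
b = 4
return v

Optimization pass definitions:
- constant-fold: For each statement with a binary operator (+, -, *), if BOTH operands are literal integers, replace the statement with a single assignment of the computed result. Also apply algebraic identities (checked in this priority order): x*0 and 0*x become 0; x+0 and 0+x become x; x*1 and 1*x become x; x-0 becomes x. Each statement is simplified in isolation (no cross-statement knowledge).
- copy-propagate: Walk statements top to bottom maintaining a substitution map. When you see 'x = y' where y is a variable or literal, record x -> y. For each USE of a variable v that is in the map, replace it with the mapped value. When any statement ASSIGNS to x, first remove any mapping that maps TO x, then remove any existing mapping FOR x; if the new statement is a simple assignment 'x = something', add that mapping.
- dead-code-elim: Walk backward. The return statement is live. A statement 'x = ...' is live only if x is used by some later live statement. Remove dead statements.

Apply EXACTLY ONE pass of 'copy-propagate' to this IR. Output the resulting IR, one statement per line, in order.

Answer: y = 9
a = 9 - 0
u = 9 + 0
z = 1 + u
v = u
t = 3
b = 4
return u

Derivation:
Applying copy-propagate statement-by-statement:
  [1] y = 9  (unchanged)
  [2] a = y - 0  -> a = 9 - 0
  [3] u = y + 0  -> u = 9 + 0
  [4] z = 1 + u  (unchanged)
  [5] v = u  (unchanged)
  [6] t = 3  (unchanged)
  [7] b = 4  (unchanged)
  [8] return v  -> return u
Result (8 stmts):
  y = 9
  a = 9 - 0
  u = 9 + 0
  z = 1 + u
  v = u
  t = 3
  b = 4
  return u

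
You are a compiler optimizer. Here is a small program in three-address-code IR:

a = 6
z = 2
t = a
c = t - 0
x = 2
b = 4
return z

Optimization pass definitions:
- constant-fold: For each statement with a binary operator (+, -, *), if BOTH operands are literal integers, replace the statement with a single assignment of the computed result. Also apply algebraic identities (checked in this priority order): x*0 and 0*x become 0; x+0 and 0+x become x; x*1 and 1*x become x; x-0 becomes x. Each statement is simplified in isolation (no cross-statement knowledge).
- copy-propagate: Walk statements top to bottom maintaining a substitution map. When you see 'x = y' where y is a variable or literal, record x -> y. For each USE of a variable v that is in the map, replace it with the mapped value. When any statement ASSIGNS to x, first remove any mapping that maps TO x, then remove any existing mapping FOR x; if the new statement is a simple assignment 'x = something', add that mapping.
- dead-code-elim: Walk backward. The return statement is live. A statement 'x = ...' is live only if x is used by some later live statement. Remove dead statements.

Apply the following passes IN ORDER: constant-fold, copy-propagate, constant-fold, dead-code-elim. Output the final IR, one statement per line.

Initial IR:
  a = 6
  z = 2
  t = a
  c = t - 0
  x = 2
  b = 4
  return z
After constant-fold (7 stmts):
  a = 6
  z = 2
  t = a
  c = t
  x = 2
  b = 4
  return z
After copy-propagate (7 stmts):
  a = 6
  z = 2
  t = 6
  c = 6
  x = 2
  b = 4
  return 2
After constant-fold (7 stmts):
  a = 6
  z = 2
  t = 6
  c = 6
  x = 2
  b = 4
  return 2
After dead-code-elim (1 stmts):
  return 2

Answer: return 2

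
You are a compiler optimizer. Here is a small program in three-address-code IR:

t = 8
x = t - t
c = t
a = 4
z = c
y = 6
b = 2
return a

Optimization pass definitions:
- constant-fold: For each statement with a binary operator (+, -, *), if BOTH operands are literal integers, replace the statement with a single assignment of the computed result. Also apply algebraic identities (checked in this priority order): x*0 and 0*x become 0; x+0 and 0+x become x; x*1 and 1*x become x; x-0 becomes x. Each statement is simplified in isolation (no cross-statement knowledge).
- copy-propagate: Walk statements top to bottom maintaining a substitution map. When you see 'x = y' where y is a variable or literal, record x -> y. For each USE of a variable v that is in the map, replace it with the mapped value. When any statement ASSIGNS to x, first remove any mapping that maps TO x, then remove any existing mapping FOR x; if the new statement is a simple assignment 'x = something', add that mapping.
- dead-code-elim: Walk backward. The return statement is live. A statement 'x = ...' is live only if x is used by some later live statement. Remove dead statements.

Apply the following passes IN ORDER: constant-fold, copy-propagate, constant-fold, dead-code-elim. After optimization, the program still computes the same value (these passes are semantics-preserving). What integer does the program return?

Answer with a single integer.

Answer: 4

Derivation:
Initial IR:
  t = 8
  x = t - t
  c = t
  a = 4
  z = c
  y = 6
  b = 2
  return a
After constant-fold (8 stmts):
  t = 8
  x = t - t
  c = t
  a = 4
  z = c
  y = 6
  b = 2
  return a
After copy-propagate (8 stmts):
  t = 8
  x = 8 - 8
  c = 8
  a = 4
  z = 8
  y = 6
  b = 2
  return 4
After constant-fold (8 stmts):
  t = 8
  x = 0
  c = 8
  a = 4
  z = 8
  y = 6
  b = 2
  return 4
After dead-code-elim (1 stmts):
  return 4
Evaluate:
  t = 8  =>  t = 8
  x = t - t  =>  x = 0
  c = t  =>  c = 8
  a = 4  =>  a = 4
  z = c  =>  z = 8
  y = 6  =>  y = 6
  b = 2  =>  b = 2
  return a = 4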